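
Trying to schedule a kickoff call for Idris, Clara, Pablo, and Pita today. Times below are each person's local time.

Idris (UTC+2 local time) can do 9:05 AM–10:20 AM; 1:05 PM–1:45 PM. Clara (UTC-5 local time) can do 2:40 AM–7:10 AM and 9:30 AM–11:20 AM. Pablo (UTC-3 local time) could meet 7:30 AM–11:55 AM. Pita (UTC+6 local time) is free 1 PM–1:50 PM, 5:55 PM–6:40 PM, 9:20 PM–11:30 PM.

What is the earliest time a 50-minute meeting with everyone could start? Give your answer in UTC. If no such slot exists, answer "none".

Idris in UTC: 07:05-08:20, 11:05-11:45 (subtract 2h to convert from UTC+2).
Clara in UTC: 07:40-12:10, 14:30-16:20 (add 5h to convert from UTC-5).
Pablo in UTC: 10:30-14:55 (add 3h to convert from UTC-3).
Pita in UTC: 07:00-07:50, 11:55-12:40, 15:20-17:30 (subtract 6h to convert from UTC+6).
Idris ∩ Clara: 07:40-08:20, 11:05-11:45.
Idris ∩ Clara ∩ Pablo: 11:05-11:45.
Idris ∩ Clara ∩ Pablo ∩ Pita: ∅.
There is no time when everyone is free.
No common window is at least 50 minutes long.

none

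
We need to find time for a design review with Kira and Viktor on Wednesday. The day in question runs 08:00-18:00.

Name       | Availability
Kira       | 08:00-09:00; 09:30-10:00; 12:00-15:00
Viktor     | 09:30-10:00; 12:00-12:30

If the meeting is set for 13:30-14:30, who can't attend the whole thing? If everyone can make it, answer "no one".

Kira: free for 13:30-14:30. Viktor: not fully free for 13:30-14:30.

Viktor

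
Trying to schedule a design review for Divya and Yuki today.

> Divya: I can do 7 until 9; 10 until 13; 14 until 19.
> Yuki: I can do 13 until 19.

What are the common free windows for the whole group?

Divya ∩ Yuki: 14:00-19:00.

14:00-19:00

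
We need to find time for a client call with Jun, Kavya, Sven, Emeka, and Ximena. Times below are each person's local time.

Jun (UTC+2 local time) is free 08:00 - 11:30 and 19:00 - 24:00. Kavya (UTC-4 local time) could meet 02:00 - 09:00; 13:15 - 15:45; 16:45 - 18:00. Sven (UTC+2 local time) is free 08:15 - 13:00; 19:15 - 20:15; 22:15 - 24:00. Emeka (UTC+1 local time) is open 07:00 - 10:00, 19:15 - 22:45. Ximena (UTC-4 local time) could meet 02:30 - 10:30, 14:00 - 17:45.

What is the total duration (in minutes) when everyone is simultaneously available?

Jun in UTC: 06:00-09:30, 17:00-22:00 (subtract 2h to convert from UTC+2).
Kavya in UTC: 06:00-13:00, 17:15-19:45, 20:45-22:00 (add 4h to convert from UTC-4).
Sven in UTC: 06:15-11:00, 17:15-18:15, 20:15-22:00 (subtract 2h to convert from UTC+2).
Emeka in UTC: 06:00-09:00, 18:15-21:45 (subtract 1h to convert from UTC+1).
Ximena in UTC: 06:30-14:30, 18:00-21:45 (add 4h to convert from UTC-4).
Jun ∩ Kavya: 06:00-09:30, 17:15-19:45, 20:45-22:00.
Jun ∩ Kavya ∩ Sven: 06:15-09:30, 17:15-18:15, 20:45-22:00.
Jun ∩ Kavya ∩ Sven ∩ Emeka: 06:15-09:00, 20:45-21:45.
Jun ∩ Kavya ∩ Sven ∩ Emeka ∩ Ximena: 06:30-09:00, 20:45-21:45.
So the common availability across everyone is 06:30-09:00, 20:45-21:45.
Summing the common windows: 150 + 60 = 210 minutes.

210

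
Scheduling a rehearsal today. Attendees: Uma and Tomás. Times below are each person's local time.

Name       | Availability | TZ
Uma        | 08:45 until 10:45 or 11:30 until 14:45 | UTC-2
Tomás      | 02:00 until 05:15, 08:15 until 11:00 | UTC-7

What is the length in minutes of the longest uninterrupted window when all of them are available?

Uma in UTC: 10:45-12:45, 13:30-16:45 (add 2h to convert from UTC-2).
Tomás in UTC: 09:00-12:15, 15:15-18:00 (add 7h to convert from UTC-7).
Uma ∩ Tomás: 10:45-12:15, 15:15-16:45.
The longest is 10:45-12:15 at 90 minutes.

90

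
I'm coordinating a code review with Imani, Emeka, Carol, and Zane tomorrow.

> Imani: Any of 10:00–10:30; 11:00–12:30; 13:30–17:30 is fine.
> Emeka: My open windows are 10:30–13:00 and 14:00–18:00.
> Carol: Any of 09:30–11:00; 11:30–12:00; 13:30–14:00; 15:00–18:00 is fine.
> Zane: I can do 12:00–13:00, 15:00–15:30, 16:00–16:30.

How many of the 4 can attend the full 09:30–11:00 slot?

Carol can make the full 09:30-11:00 slot — that's 1.

1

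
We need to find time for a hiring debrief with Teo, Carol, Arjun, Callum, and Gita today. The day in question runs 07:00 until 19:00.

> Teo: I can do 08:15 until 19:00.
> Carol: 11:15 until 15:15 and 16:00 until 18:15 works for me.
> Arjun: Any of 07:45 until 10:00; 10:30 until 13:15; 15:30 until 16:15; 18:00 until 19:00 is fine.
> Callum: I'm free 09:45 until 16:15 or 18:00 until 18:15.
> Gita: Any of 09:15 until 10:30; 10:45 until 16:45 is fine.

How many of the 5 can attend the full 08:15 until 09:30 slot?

Teo and Arjun can make the full 08:15-09:30 slot — that's 2.

2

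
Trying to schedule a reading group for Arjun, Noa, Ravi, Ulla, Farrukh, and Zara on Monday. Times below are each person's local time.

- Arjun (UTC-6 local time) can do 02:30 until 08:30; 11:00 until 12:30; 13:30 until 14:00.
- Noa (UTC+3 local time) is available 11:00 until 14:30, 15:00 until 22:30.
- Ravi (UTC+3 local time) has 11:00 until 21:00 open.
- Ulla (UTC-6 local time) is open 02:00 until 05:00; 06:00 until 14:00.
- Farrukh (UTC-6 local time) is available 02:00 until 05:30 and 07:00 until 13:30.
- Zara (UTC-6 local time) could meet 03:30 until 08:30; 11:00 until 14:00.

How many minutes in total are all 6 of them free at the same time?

240

Arjun in UTC: 08:30-14:30, 17:00-18:30, 19:30-20:00 (add 6h to convert from UTC-6).
Noa in UTC: 08:00-11:30, 12:00-19:30 (subtract 3h to convert from UTC+3).
Ravi in UTC: 08:00-18:00 (subtract 3h to convert from UTC+3).
Ulla in UTC: 08:00-11:00, 12:00-20:00 (add 6h to convert from UTC-6).
Farrukh in UTC: 08:00-11:30, 13:00-19:30 (add 6h to convert from UTC-6).
Zara in UTC: 09:30-14:30, 17:00-20:00 (add 6h to convert from UTC-6).
Arjun ∩ Noa: 08:30-11:30, 12:00-14:30, 17:00-18:30.
Arjun ∩ Noa ∩ Ravi: 08:30-11:30, 12:00-14:30, 17:00-18:00.
Arjun ∩ Noa ∩ Ravi ∩ Ulla: 08:30-11:00, 12:00-14:30, 17:00-18:00.
Arjun ∩ Noa ∩ Ravi ∩ Ulla ∩ Farrukh: 08:30-11:00, 13:00-14:30, 17:00-18:00.
Arjun ∩ Noa ∩ Ravi ∩ Ulla ∩ Farrukh ∩ Zara: 09:30-11:00, 13:00-14:30, 17:00-18:00.
Summing the common windows: 90 + 90 + 60 = 240 minutes.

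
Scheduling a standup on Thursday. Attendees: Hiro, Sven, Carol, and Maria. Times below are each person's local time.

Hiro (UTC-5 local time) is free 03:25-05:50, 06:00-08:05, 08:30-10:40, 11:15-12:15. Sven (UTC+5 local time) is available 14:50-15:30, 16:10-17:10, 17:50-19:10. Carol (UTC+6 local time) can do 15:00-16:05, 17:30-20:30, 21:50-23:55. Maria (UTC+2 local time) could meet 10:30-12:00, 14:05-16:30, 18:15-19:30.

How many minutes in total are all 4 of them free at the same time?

Hiro in UTC: 08:25-10:50, 11:00-13:05, 13:30-15:40, 16:15-17:15 (add 5h to convert from UTC-5).
Sven in UTC: 09:50-10:30, 11:10-12:10, 12:50-14:10 (subtract 5h to convert from UTC+5).
Carol in UTC: 09:00-10:05, 11:30-14:30, 15:50-17:55 (subtract 6h to convert from UTC+6).
Maria in UTC: 08:30-10:00, 12:05-14:30, 16:15-17:30 (subtract 2h to convert from UTC+2).
Hiro ∩ Sven: 09:50-10:30, 11:10-12:10, 12:50-13:05, 13:30-14:10.
Hiro ∩ Sven ∩ Carol: 09:50-10:05, 11:30-12:10, 12:50-13:05, 13:30-14:10.
Hiro ∩ Sven ∩ Carol ∩ Maria: 09:50-10:00, 12:05-12:10, 12:50-13:05, 13:30-14:10.
Those are the intersection windows.
Summing the common windows: 10 + 5 + 15 + 40 = 70 minutes.

70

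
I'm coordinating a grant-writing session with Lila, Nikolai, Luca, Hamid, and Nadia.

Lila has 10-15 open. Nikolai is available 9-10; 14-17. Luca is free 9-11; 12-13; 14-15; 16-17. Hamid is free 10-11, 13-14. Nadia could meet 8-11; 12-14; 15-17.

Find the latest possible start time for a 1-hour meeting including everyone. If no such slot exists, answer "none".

Lila ∩ Nikolai: 14:00-15:00.
Lila ∩ Nikolai ∩ Luca: 14:00-15:00.
Lila ∩ Nikolai ∩ Luca ∩ Hamid: ∅.
Lila ∩ Nikolai ∩ Luca ∩ Hamid ∩ Nadia: ∅.
There is no time when everyone is free.
No common window is at least 60 minutes long.

none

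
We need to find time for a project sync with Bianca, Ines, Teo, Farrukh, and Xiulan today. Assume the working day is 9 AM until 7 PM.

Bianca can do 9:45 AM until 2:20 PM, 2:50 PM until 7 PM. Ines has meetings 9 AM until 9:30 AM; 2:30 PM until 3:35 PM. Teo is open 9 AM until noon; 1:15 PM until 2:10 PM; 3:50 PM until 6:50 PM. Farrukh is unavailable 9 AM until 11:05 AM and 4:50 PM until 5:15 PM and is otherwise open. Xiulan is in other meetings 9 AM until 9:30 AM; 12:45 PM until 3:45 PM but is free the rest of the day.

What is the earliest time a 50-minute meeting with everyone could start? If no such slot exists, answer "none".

11:05

Bianca free: 09:45-14:20, 14:50-19:00.
Ines free: 09:30-14:30, 15:35-19:00 (invert busy blocks within the working day).
Teo free: 09:00-12:00, 13:15-14:10, 15:50-18:50.
Farrukh free: 11:05-16:50, 17:15-19:00 (invert busy blocks within the working day).
Xiulan free: 09:30-12:45, 15:45-19:00 (invert busy blocks within the working day).
Bianca ∩ Ines: 09:45-14:20, 15:35-19:00.
Bianca ∩ Ines ∩ Teo: 09:45-12:00, 13:15-14:10, 15:50-18:50.
Bianca ∩ Ines ∩ Teo ∩ Farrukh: 11:05-12:00, 13:15-14:10, 15:50-16:50, 17:15-18:50.
Bianca ∩ Ines ∩ Teo ∩ Farrukh ∩ Xiulan: 11:05-12:00, 15:50-16:50, 17:15-18:50.
Those are the intersection windows.
The first common window of at least 50 minutes is 11:05-12:00, so the earliest start is 11:05.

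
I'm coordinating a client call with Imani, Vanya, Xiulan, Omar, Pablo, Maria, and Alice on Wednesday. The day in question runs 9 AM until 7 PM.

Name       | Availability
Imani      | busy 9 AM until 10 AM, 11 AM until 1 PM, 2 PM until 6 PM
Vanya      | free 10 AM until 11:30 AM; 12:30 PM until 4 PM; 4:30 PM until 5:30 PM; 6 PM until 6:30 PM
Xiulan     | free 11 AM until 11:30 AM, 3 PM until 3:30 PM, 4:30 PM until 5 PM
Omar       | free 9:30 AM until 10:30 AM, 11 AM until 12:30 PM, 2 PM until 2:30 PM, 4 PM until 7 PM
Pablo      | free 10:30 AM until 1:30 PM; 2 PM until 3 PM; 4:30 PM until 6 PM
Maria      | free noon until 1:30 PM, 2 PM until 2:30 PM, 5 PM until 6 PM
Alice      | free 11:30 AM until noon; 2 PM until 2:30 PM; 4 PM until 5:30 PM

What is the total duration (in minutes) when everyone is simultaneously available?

0

Imani free: 10:00-11:00, 13:00-14:00, 18:00-19:00 (invert busy blocks within the working day).
Vanya free: 10:00-11:30, 12:30-16:00, 16:30-17:30, 18:00-18:30.
Xiulan free: 11:00-11:30, 15:00-15:30, 16:30-17:00.
Omar free: 09:30-10:30, 11:00-12:30, 14:00-14:30, 16:00-19:00.
Pablo free: 10:30-13:30, 14:00-15:00, 16:30-18:00.
Maria free: 12:00-13:30, 14:00-14:30, 17:00-18:00.
Alice free: 11:30-12:00, 14:00-14:30, 16:00-17:30.
Imani ∩ Vanya: 10:00-11:00, 13:00-14:00, 18:00-18:30.
Imani ∩ Vanya ∩ Xiulan: ∅.
Imani ∩ Vanya ∩ Xiulan ∩ Omar: ∅.
Imani ∩ Vanya ∩ Xiulan ∩ Omar ∩ Pablo: ∅.
Imani ∩ Vanya ∩ Xiulan ∩ Omar ∩ Pablo ∩ Maria: ∅.
Imani ∩ Vanya ∩ Xiulan ∩ Omar ∩ Pablo ∩ Maria ∩ Alice: ∅.
There is no time when everyone is free.
There is no common window, so the total is 0 minutes.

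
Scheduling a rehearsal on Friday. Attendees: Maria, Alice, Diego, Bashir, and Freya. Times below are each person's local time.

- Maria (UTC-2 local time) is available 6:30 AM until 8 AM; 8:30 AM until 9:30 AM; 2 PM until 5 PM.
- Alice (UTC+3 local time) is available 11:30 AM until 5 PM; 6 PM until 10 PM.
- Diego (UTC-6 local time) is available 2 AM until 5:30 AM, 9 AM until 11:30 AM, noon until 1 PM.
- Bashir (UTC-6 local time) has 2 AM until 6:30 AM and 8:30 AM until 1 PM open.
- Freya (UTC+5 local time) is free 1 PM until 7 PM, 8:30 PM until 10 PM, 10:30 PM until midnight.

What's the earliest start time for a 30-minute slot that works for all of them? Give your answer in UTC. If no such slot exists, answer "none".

08:30

Maria in UTC: 08:30-10:00, 10:30-11:30, 16:00-19:00 (add 2h to convert from UTC-2).
Alice in UTC: 08:30-14:00, 15:00-19:00 (subtract 3h to convert from UTC+3).
Diego in UTC: 08:00-11:30, 15:00-17:30, 18:00-19:00 (add 6h to convert from UTC-6).
Bashir in UTC: 08:00-12:30, 14:30-19:00 (add 6h to convert from UTC-6).
Freya in UTC: 08:00-14:00, 15:30-17:00, 17:30-19:00 (subtract 5h to convert from UTC+5).
Maria ∩ Alice: 08:30-10:00, 10:30-11:30, 16:00-19:00.
Maria ∩ Alice ∩ Diego: 08:30-10:00, 10:30-11:30, 16:00-17:30, 18:00-19:00.
Maria ∩ Alice ∩ Diego ∩ Bashir: 08:30-10:00, 10:30-11:30, 16:00-17:30, 18:00-19:00.
Maria ∩ Alice ∩ Diego ∩ Bashir ∩ Freya: 08:30-10:00, 10:30-11:30, 16:00-17:00, 18:00-19:00.
So the common availability across everyone is 08:30-10:00, 10:30-11:30, 16:00-17:00, 18:00-19:00.
The first common window of at least 30 minutes is 08:30-10:00, so the earliest start is 08:30.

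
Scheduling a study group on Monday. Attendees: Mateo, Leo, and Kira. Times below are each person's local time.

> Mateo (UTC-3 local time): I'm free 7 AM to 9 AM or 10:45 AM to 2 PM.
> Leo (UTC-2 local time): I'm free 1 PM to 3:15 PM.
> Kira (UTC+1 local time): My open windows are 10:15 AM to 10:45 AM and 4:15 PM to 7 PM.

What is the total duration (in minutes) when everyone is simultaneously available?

Mateo in UTC: 10:00-12:00, 13:45-17:00 (add 3h to convert from UTC-3).
Leo in UTC: 15:00-17:15 (add 2h to convert from UTC-2).
Kira in UTC: 09:15-09:45, 15:15-18:00 (subtract 1h to convert from UTC+1).
Mateo ∩ Leo: 15:00-17:00.
Mateo ∩ Leo ∩ Kira: 15:15-17:00.
Those are the intersection windows.
That's a single block of 105 minutes.

105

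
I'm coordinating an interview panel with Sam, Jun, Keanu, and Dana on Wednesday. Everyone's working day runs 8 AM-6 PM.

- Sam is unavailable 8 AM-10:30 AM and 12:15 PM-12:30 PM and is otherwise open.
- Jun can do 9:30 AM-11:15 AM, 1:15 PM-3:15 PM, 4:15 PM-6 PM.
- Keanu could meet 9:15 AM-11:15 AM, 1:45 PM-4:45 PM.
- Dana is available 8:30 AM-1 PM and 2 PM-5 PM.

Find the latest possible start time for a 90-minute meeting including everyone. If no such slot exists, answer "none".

Sam free: 10:30-12:15, 12:30-18:00 (invert busy blocks within the working day).
Jun free: 09:30-11:15, 13:15-15:15, 16:15-18:00.
Keanu free: 09:15-11:15, 13:45-16:45.
Dana free: 08:30-13:00, 14:00-17:00.
Sam ∩ Jun: 10:30-11:15, 13:15-15:15, 16:15-18:00.
Sam ∩ Jun ∩ Keanu: 10:30-11:15, 13:45-15:15, 16:15-16:45.
Sam ∩ Jun ∩ Keanu ∩ Dana: 10:30-11:15, 14:00-15:15, 16:15-16:45.
Those are the intersection windows.
No common window is at least 90 minutes long.

none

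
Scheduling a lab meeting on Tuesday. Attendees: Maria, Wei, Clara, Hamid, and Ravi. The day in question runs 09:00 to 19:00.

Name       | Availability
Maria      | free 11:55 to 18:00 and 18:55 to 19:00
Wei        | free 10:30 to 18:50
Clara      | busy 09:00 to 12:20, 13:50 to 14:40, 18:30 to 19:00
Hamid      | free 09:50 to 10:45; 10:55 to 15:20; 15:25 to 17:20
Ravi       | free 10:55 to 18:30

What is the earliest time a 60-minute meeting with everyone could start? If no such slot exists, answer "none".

Maria free: 11:55-18:00, 18:55-19:00.
Wei free: 10:30-18:50.
Clara free: 12:20-13:50, 14:40-18:30 (invert busy blocks within the working day).
Hamid free: 09:50-10:45, 10:55-15:20, 15:25-17:20.
Ravi free: 10:55-18:30.
Maria ∩ Wei: 11:55-18:00.
Maria ∩ Wei ∩ Clara: 12:20-13:50, 14:40-18:00.
Maria ∩ Wei ∩ Clara ∩ Hamid: 12:20-13:50, 14:40-15:20, 15:25-17:20.
Maria ∩ Wei ∩ Clara ∩ Hamid ∩ Ravi: 12:20-13:50, 14:40-15:20, 15:25-17:20.
The first common window of at least 60 minutes is 12:20-13:50, so the earliest start is 12:20.

12:20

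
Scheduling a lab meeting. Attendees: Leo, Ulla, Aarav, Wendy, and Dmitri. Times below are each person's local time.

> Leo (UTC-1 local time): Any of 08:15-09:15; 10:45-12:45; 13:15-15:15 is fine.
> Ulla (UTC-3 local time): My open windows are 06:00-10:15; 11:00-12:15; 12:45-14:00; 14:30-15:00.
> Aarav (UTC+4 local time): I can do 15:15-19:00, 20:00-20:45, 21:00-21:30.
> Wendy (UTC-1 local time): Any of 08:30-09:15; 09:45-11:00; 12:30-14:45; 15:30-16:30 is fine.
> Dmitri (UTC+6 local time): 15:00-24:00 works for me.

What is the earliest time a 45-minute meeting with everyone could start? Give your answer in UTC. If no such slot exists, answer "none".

Leo in UTC: 09:15-10:15, 11:45-13:45, 14:15-16:15 (add 1h to convert from UTC-1).
Ulla in UTC: 09:00-13:15, 14:00-15:15, 15:45-17:00, 17:30-18:00 (add 3h to convert from UTC-3).
Aarav in UTC: 11:15-15:00, 16:00-16:45, 17:00-17:30 (subtract 4h to convert from UTC+4).
Wendy in UTC: 09:30-10:15, 10:45-12:00, 13:30-15:45, 16:30-17:30 (add 1h to convert from UTC-1).
Dmitri in UTC: 09:00-18:00 (subtract 6h to convert from UTC+6).
Leo ∩ Ulla: 09:15-10:15, 11:45-13:15, 14:15-15:15, 15:45-16:15.
Leo ∩ Ulla ∩ Aarav: 11:45-13:15, 14:15-15:00, 16:00-16:15.
Leo ∩ Ulla ∩ Aarav ∩ Wendy: 11:45-12:00, 14:15-15:00.
Leo ∩ Ulla ∩ Aarav ∩ Wendy ∩ Dmitri: 11:45-12:00, 14:15-15:00.
The first common window of at least 45 minutes is 14:15-15:00, so the earliest start is 14:15.

14:15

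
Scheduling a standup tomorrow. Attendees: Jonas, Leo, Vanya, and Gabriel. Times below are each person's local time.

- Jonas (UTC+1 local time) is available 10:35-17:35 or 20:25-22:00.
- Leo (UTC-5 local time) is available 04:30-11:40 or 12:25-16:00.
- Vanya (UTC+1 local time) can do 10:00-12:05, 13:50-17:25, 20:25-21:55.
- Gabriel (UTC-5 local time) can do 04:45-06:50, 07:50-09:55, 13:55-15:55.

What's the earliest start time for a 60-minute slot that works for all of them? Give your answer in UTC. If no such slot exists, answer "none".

Jonas in UTC: 09:35-16:35, 19:25-21:00 (subtract 1h to convert from UTC+1).
Leo in UTC: 09:30-16:40, 17:25-21:00 (add 5h to convert from UTC-5).
Vanya in UTC: 09:00-11:05, 12:50-16:25, 19:25-20:55 (subtract 1h to convert from UTC+1).
Gabriel in UTC: 09:45-11:50, 12:50-14:55, 18:55-20:55 (add 5h to convert from UTC-5).
Jonas ∩ Leo: 09:35-16:35, 19:25-21:00.
Jonas ∩ Leo ∩ Vanya: 09:35-11:05, 12:50-16:25, 19:25-20:55.
Jonas ∩ Leo ∩ Vanya ∩ Gabriel: 09:45-11:05, 12:50-14:55, 19:25-20:55.
Those are the intersection windows.
The first common window of at least 60 minutes is 09:45-11:05, so the earliest start is 09:45.

09:45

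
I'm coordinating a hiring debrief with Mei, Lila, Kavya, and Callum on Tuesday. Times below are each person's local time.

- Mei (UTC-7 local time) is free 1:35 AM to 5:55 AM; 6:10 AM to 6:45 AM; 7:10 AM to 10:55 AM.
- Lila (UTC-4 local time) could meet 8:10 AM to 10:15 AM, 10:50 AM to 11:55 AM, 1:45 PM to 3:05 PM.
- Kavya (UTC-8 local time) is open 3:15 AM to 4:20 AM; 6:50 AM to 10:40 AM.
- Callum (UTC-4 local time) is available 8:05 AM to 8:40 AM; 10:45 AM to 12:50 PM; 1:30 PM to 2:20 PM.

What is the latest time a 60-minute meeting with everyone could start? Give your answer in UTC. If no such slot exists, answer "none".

14:55

Mei in UTC: 08:35-12:55, 13:10-13:45, 14:10-17:55 (add 7h to convert from UTC-7).
Lila in UTC: 12:10-14:15, 14:50-15:55, 17:45-19:05 (add 4h to convert from UTC-4).
Kavya in UTC: 11:15-12:20, 14:50-18:40 (add 8h to convert from UTC-8).
Callum in UTC: 12:05-12:40, 14:45-16:50, 17:30-18:20 (add 4h to convert from UTC-4).
Mei ∩ Lila: 12:10-12:55, 13:10-13:45, 14:10-14:15, 14:50-15:55, 17:45-17:55.
Mei ∩ Lila ∩ Kavya: 12:10-12:20, 14:50-15:55, 17:45-17:55.
Mei ∩ Lila ∩ Kavya ∩ Callum: 12:10-12:20, 14:50-15:55, 17:45-17:55.
The last common window of at least 60 minutes is 14:50-15:55; a 60-minute meeting can start as late as 14:55 and still end by 15:55.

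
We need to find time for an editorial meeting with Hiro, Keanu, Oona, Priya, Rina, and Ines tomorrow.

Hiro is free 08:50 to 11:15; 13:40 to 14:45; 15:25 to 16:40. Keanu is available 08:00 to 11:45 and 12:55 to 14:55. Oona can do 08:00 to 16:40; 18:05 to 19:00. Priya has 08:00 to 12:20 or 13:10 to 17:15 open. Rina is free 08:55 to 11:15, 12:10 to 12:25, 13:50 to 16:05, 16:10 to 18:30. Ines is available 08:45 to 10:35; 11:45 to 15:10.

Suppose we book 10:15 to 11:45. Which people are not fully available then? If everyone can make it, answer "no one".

Hiro: not fully free for 10:15-11:45. Keanu: free for 10:15-11:45. Oona: free for 10:15-11:45. Priya: free for 10:15-11:45. Rina: not fully free for 10:15-11:45. Ines: not fully free for 10:15-11:45.

Hiro, Ines, Rina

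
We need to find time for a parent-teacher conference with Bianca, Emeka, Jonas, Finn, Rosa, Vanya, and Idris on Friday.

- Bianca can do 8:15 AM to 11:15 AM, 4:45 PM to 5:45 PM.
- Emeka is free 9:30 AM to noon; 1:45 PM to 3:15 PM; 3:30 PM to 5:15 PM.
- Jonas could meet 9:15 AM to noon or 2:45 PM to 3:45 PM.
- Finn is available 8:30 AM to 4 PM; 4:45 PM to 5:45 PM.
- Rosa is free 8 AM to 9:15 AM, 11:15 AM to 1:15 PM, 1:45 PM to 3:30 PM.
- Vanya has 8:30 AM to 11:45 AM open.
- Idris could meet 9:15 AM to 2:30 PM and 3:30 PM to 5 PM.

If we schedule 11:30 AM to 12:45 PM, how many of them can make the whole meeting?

3

Finn, Rosa, and Idris can make the full 11:30-12:45 slot — that's 3.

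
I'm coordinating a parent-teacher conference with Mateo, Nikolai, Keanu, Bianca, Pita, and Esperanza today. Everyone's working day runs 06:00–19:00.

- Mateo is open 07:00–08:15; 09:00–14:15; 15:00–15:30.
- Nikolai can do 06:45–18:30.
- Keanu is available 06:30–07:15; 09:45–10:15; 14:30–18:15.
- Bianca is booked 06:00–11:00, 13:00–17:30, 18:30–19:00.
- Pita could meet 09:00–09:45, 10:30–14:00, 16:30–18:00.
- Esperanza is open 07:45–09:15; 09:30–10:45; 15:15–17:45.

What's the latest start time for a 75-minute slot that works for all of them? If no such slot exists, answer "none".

none

Mateo free: 07:00-08:15, 09:00-14:15, 15:00-15:30.
Nikolai free: 06:45-18:30.
Keanu free: 06:30-07:15, 09:45-10:15, 14:30-18:15.
Bianca free: 11:00-13:00, 17:30-18:30 (invert busy blocks within the working day).
Pita free: 09:00-09:45, 10:30-14:00, 16:30-18:00.
Esperanza free: 07:45-09:15, 09:30-10:45, 15:15-17:45.
Mateo ∩ Nikolai: 07:00-08:15, 09:00-14:15, 15:00-15:30.
Mateo ∩ Nikolai ∩ Keanu: 07:00-07:15, 09:45-10:15, 15:00-15:30.
Mateo ∩ Nikolai ∩ Keanu ∩ Bianca: ∅.
Mateo ∩ Nikolai ∩ Keanu ∩ Bianca ∩ Pita: ∅.
Mateo ∩ Nikolai ∩ Keanu ∩ Bianca ∩ Pita ∩ Esperanza: ∅.
There is no time when everyone is free.
No common window is at least 75 minutes long.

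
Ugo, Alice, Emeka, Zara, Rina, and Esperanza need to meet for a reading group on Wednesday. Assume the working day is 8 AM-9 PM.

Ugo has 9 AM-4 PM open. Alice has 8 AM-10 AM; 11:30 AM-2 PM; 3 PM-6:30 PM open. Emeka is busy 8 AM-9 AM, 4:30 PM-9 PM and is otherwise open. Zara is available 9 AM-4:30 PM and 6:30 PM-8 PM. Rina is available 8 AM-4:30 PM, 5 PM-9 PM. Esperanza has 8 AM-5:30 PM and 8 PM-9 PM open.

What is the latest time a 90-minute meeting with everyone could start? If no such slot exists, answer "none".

Ugo free: 09:00-16:00.
Alice free: 08:00-10:00, 11:30-14:00, 15:00-18:30.
Emeka free: 09:00-16:30 (invert busy blocks within the working day).
Zara free: 09:00-16:30, 18:30-20:00.
Rina free: 08:00-16:30, 17:00-21:00.
Esperanza free: 08:00-17:30, 20:00-21:00.
Ugo ∩ Alice: 09:00-10:00, 11:30-14:00, 15:00-16:00.
Ugo ∩ Alice ∩ Emeka: 09:00-10:00, 11:30-14:00, 15:00-16:00.
Ugo ∩ Alice ∩ Emeka ∩ Zara: 09:00-10:00, 11:30-14:00, 15:00-16:00.
Ugo ∩ Alice ∩ Emeka ∩ Zara ∩ Rina: 09:00-10:00, 11:30-14:00, 15:00-16:00.
Ugo ∩ Alice ∩ Emeka ∩ Zara ∩ Rina ∩ Esperanza: 09:00-10:00, 11:30-14:00, 15:00-16:00.
The last common window of at least 90 minutes is 11:30-14:00; a 90-minute meeting can start as late as 12:30 and still end by 14:00.

12:30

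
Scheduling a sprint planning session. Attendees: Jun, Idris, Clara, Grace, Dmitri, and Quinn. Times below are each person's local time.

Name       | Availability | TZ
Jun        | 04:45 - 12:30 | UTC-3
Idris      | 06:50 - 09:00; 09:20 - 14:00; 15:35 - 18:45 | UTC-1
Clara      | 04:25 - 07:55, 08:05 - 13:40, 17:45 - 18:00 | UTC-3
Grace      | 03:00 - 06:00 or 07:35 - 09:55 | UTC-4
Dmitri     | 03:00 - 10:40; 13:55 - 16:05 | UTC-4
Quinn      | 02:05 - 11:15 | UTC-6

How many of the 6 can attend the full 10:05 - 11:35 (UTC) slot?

Jun in UTC: 07:45-15:30 (add 3h to convert from UTC-3).
Idris in UTC: 07:50-10:00, 10:20-15:00, 16:35-19:45 (add 1h to convert from UTC-1).
Clara in UTC: 07:25-10:55, 11:05-16:40, 20:45-21:00 (add 3h to convert from UTC-3).
Grace in UTC: 07:00-10:00, 11:35-13:55 (add 4h to convert from UTC-4).
Dmitri in UTC: 07:00-14:40, 17:55-20:05 (add 4h to convert from UTC-4).
Quinn in UTC: 08:05-17:15 (add 6h to convert from UTC-6).
Jun, Dmitri, and Quinn can make the full 10:05-11:35 slot — that's 3.

3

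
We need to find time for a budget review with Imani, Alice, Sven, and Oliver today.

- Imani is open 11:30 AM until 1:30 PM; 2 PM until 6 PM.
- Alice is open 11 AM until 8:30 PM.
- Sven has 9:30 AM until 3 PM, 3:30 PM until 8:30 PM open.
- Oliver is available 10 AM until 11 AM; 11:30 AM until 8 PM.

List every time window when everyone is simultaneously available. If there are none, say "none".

Imani ∩ Alice: 11:30-13:30, 14:00-18:00.
Imani ∩ Alice ∩ Sven: 11:30-13:30, 14:00-15:00, 15:30-18:00.
Imani ∩ Alice ∩ Sven ∩ Oliver: 11:30-13:30, 14:00-15:00, 15:30-18:00.

11:30-13:30, 14:00-15:00, 15:30-18:00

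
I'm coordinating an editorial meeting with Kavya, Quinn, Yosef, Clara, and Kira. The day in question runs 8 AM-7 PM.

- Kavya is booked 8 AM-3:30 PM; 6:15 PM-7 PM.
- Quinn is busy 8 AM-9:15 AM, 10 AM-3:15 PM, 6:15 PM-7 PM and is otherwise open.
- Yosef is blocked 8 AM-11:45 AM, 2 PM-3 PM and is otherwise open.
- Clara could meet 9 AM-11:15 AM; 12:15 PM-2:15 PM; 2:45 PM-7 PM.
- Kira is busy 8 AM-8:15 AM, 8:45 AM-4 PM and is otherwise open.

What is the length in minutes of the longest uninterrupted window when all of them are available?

Kavya free: 15:30-18:15 (invert busy blocks within the working day).
Quinn free: 09:15-10:00, 15:15-18:15 (invert busy blocks within the working day).
Yosef free: 11:45-14:00, 15:00-19:00 (invert busy blocks within the working day).
Clara free: 09:00-11:15, 12:15-14:15, 14:45-19:00.
Kira free: 08:15-08:45, 16:00-19:00 (invert busy blocks within the working day).
Kavya ∩ Quinn: 15:30-18:15.
Kavya ∩ Quinn ∩ Yosef: 15:30-18:15.
Kavya ∩ Quinn ∩ Yosef ∩ Clara: 15:30-18:15.
Kavya ∩ Quinn ∩ Yosef ∩ Clara ∩ Kira: 16:00-18:15.
The longest is 16:00-18:15 at 135 minutes.

135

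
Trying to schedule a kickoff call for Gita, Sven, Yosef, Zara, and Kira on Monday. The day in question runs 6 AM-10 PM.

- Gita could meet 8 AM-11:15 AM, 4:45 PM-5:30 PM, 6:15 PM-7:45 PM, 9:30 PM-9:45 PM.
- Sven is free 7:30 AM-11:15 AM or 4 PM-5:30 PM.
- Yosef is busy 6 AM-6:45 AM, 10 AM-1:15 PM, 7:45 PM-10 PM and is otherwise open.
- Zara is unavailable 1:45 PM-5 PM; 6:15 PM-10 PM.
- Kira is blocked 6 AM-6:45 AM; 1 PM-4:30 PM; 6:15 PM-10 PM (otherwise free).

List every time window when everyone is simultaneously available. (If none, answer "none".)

08:00-10:00, 17:00-17:30

Gita free: 08:00-11:15, 16:45-17:30, 18:15-19:45, 21:30-21:45.
Sven free: 07:30-11:15, 16:00-17:30.
Yosef free: 06:45-10:00, 13:15-19:45 (invert busy blocks within the working day).
Zara free: 06:00-13:45, 17:00-18:15 (invert busy blocks within the working day).
Kira free: 06:45-13:00, 16:30-18:15 (invert busy blocks within the working day).
Gita ∩ Sven: 08:00-11:15, 16:45-17:30.
Gita ∩ Sven ∩ Yosef: 08:00-10:00, 16:45-17:30.
Gita ∩ Sven ∩ Yosef ∩ Zara: 08:00-10:00, 17:00-17:30.
Gita ∩ Sven ∩ Yosef ∩ Zara ∩ Kira: 08:00-10:00, 17:00-17:30.
Those are the intersection windows.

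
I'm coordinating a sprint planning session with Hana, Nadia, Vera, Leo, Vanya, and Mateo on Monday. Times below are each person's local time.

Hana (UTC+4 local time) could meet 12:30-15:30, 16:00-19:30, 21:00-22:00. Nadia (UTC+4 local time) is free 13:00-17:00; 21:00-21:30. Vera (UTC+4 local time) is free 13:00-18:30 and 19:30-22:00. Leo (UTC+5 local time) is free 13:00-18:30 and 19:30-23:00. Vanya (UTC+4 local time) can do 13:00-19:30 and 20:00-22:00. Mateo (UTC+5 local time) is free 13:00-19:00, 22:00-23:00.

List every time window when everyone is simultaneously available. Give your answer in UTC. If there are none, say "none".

Hana in UTC: 08:30-11:30, 12:00-15:30, 17:00-18:00 (subtract 4h to convert from UTC+4).
Nadia in UTC: 09:00-13:00, 17:00-17:30 (subtract 4h to convert from UTC+4).
Vera in UTC: 09:00-14:30, 15:30-18:00 (subtract 4h to convert from UTC+4).
Leo in UTC: 08:00-13:30, 14:30-18:00 (subtract 5h to convert from UTC+5).
Vanya in UTC: 09:00-15:30, 16:00-18:00 (subtract 4h to convert from UTC+4).
Mateo in UTC: 08:00-14:00, 17:00-18:00 (subtract 5h to convert from UTC+5).
Hana ∩ Nadia: 09:00-11:30, 12:00-13:00, 17:00-17:30.
Hana ∩ Nadia ∩ Vera: 09:00-11:30, 12:00-13:00, 17:00-17:30.
Hana ∩ Nadia ∩ Vera ∩ Leo: 09:00-11:30, 12:00-13:00, 17:00-17:30.
Hana ∩ Nadia ∩ Vera ∩ Leo ∩ Vanya: 09:00-11:30, 12:00-13:00, 17:00-17:30.
Hana ∩ Nadia ∩ Vera ∩ Leo ∩ Vanya ∩ Mateo: 09:00-11:30, 12:00-13:00, 17:00-17:30.
Those are the intersection windows.

09:00-11:30, 12:00-13:00, 17:00-17:30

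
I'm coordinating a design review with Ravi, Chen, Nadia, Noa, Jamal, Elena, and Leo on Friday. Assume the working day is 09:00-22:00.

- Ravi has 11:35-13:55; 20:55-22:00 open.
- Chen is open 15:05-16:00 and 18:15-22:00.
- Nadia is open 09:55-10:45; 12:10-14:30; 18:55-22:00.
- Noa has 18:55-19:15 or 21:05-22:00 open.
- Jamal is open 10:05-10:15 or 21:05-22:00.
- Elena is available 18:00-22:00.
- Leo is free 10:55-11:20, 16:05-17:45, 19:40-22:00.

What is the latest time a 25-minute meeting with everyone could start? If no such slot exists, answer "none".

21:35

Ravi ∩ Chen: 20:55-22:00.
Ravi ∩ Chen ∩ Nadia: 20:55-22:00.
Ravi ∩ Chen ∩ Nadia ∩ Noa: 21:05-22:00.
Ravi ∩ Chen ∩ Nadia ∩ Noa ∩ Jamal: 21:05-22:00.
Ravi ∩ Chen ∩ Nadia ∩ Noa ∩ Jamal ∩ Elena: 21:05-22:00.
Ravi ∩ Chen ∩ Nadia ∩ Noa ∩ Jamal ∩ Elena ∩ Leo: 21:05-22:00.
Those are the intersection windows.
The last common window of at least 25 minutes is 21:05-22:00; a 25-minute meeting can start as late as 21:35 and still end by 22:00.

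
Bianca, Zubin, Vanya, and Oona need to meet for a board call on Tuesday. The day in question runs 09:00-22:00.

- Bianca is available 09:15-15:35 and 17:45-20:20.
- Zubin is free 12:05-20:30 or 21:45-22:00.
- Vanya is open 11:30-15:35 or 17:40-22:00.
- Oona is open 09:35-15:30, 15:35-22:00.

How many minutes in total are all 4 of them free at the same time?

Bianca ∩ Zubin: 12:05-15:35, 17:45-20:20.
Bianca ∩ Zubin ∩ Vanya: 12:05-15:35, 17:45-20:20.
Bianca ∩ Zubin ∩ Vanya ∩ Oona: 12:05-15:30, 17:45-20:20.
Summing the common windows: 205 + 155 = 360 minutes.

360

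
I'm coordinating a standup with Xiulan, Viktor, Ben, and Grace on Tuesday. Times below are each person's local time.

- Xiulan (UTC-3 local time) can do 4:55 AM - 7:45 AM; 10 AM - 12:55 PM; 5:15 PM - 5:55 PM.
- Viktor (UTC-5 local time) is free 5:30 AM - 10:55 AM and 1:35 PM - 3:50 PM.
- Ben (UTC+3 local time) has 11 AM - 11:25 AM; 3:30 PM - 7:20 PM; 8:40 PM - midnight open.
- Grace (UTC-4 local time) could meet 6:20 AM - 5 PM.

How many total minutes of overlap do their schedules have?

Xiulan in UTC: 07:55-10:45, 13:00-15:55, 20:15-20:55 (add 3h to convert from UTC-3).
Viktor in UTC: 10:30-15:55, 18:35-20:50 (add 5h to convert from UTC-5).
Ben in UTC: 08:00-08:25, 12:30-16:20, 17:40-21:00 (subtract 3h to convert from UTC+3).
Grace in UTC: 10:20-21:00 (add 4h to convert from UTC-4).
Xiulan ∩ Viktor: 10:30-10:45, 13:00-15:55, 20:15-20:50.
Xiulan ∩ Viktor ∩ Ben: 13:00-15:55, 20:15-20:50.
Xiulan ∩ Viktor ∩ Ben ∩ Grace: 13:00-15:55, 20:15-20:50.
Summing the common windows: 175 + 35 = 210 minutes.

210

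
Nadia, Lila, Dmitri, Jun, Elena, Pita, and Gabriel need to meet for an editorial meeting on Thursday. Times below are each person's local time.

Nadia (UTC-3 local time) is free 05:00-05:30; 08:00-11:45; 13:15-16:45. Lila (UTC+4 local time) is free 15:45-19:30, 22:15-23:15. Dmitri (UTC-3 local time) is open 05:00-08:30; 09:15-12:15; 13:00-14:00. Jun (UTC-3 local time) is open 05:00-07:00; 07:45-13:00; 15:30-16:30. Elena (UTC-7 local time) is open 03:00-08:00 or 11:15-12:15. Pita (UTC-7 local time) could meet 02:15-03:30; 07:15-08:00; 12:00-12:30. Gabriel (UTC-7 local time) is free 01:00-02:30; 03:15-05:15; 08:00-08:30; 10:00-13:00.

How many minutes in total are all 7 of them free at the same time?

Nadia in UTC: 08:00-08:30, 11:00-14:45, 16:15-19:45 (add 3h to convert from UTC-3).
Lila in UTC: 11:45-15:30, 18:15-19:15 (subtract 4h to convert from UTC+4).
Dmitri in UTC: 08:00-11:30, 12:15-15:15, 16:00-17:00 (add 3h to convert from UTC-3).
Jun in UTC: 08:00-10:00, 10:45-16:00, 18:30-19:30 (add 3h to convert from UTC-3).
Elena in UTC: 10:00-15:00, 18:15-19:15 (add 7h to convert from UTC-7).
Pita in UTC: 09:15-10:30, 14:15-15:00, 19:00-19:30 (add 7h to convert from UTC-7).
Gabriel in UTC: 08:00-09:30, 10:15-12:15, 15:00-15:30, 17:00-20:00 (add 7h to convert from UTC-7).
Nadia ∩ Lila: 11:45-14:45, 18:15-19:15.
Nadia ∩ Lila ∩ Dmitri: 12:15-14:45.
Nadia ∩ Lila ∩ Dmitri ∩ Jun: 12:15-14:45.
Nadia ∩ Lila ∩ Dmitri ∩ Jun ∩ Elena: 12:15-14:45.
Nadia ∩ Lila ∩ Dmitri ∩ Jun ∩ Elena ∩ Pita: 14:15-14:45.
Nadia ∩ Lila ∩ Dmitri ∩ Jun ∩ Elena ∩ Pita ∩ Gabriel: ∅.
There is no time when everyone is free.
There is no common window, so the total is 0 minutes.

0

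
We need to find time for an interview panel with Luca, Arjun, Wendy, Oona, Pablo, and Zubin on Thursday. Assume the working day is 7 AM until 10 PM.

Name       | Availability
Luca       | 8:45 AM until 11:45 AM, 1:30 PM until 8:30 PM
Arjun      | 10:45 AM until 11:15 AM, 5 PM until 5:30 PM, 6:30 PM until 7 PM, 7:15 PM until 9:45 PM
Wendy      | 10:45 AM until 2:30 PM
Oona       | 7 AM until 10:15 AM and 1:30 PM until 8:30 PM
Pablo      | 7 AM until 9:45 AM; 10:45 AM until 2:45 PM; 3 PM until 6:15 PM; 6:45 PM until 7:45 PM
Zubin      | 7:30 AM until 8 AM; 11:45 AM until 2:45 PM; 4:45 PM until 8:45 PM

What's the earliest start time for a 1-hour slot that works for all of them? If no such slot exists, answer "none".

none

Luca ∩ Arjun: 10:45-11:15, 17:00-17:30, 18:30-19:00, 19:15-20:30.
Luca ∩ Arjun ∩ Wendy: 10:45-11:15.
Luca ∩ Arjun ∩ Wendy ∩ Oona: ∅.
Luca ∩ Arjun ∩ Wendy ∩ Oona ∩ Pablo: ∅.
Luca ∩ Arjun ∩ Wendy ∩ Oona ∩ Pablo ∩ Zubin: ∅.
There is no time when everyone is free.
No common window is at least 60 minutes long.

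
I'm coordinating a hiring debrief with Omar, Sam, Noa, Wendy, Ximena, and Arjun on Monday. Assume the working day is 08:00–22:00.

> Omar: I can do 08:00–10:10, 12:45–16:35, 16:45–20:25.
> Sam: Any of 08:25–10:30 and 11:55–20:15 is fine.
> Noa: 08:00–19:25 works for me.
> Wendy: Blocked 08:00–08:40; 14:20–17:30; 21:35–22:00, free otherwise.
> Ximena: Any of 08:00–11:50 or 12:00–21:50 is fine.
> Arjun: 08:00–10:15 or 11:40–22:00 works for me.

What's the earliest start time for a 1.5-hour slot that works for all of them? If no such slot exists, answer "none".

08:40

Omar free: 08:00-10:10, 12:45-16:35, 16:45-20:25.
Sam free: 08:25-10:30, 11:55-20:15.
Noa free: 08:00-19:25.
Wendy free: 08:40-14:20, 17:30-21:35 (invert busy blocks within the working day).
Ximena free: 08:00-11:50, 12:00-21:50.
Arjun free: 08:00-10:15, 11:40-22:00.
Omar ∩ Sam: 08:25-10:10, 12:45-16:35, 16:45-20:15.
Omar ∩ Sam ∩ Noa: 08:25-10:10, 12:45-16:35, 16:45-19:25.
Omar ∩ Sam ∩ Noa ∩ Wendy: 08:40-10:10, 12:45-14:20, 17:30-19:25.
Omar ∩ Sam ∩ Noa ∩ Wendy ∩ Ximena: 08:40-10:10, 12:45-14:20, 17:30-19:25.
Omar ∩ Sam ∩ Noa ∩ Wendy ∩ Ximena ∩ Arjun: 08:40-10:10, 12:45-14:20, 17:30-19:25.
The first common window of at least 90 minutes is 08:40-10:10, so the earliest start is 08:40.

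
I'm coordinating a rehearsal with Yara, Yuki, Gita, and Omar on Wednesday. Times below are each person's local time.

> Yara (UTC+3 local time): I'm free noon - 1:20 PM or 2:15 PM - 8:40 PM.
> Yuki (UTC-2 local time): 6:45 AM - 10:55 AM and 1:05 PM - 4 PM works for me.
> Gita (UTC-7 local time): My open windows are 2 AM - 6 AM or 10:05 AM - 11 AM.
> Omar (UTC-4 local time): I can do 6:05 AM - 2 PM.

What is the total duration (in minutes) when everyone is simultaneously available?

Yara in UTC: 09:00-10:20, 11:15-17:40 (subtract 3h to convert from UTC+3).
Yuki in UTC: 08:45-12:55, 15:05-18:00 (add 2h to convert from UTC-2).
Gita in UTC: 09:00-13:00, 17:05-18:00 (add 7h to convert from UTC-7).
Omar in UTC: 10:05-18:00 (add 4h to convert from UTC-4).
Yara ∩ Yuki: 09:00-10:20, 11:15-12:55, 15:05-17:40.
Yara ∩ Yuki ∩ Gita: 09:00-10:20, 11:15-12:55, 17:05-17:40.
Yara ∩ Yuki ∩ Gita ∩ Omar: 10:05-10:20, 11:15-12:55, 17:05-17:40.
So the common availability across everyone is 10:05-10:20, 11:15-12:55, 17:05-17:40.
Summing the common windows: 15 + 100 + 35 = 150 minutes.

150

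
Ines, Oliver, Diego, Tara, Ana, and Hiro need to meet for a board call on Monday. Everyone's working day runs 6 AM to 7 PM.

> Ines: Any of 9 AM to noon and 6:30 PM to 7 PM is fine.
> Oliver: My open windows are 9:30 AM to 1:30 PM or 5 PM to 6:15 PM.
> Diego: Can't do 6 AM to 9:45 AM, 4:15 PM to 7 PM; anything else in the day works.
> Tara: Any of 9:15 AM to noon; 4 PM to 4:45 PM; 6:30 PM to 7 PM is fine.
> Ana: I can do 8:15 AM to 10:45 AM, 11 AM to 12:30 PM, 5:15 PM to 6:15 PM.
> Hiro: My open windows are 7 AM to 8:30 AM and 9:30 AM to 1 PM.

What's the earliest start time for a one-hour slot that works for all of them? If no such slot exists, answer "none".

Ines free: 09:00-12:00, 18:30-19:00.
Oliver free: 09:30-13:30, 17:00-18:15.
Diego free: 09:45-16:15 (invert busy blocks within the working day).
Tara free: 09:15-12:00, 16:00-16:45, 18:30-19:00.
Ana free: 08:15-10:45, 11:00-12:30, 17:15-18:15.
Hiro free: 07:00-08:30, 09:30-13:00.
Ines ∩ Oliver: 09:30-12:00.
Ines ∩ Oliver ∩ Diego: 09:45-12:00.
Ines ∩ Oliver ∩ Diego ∩ Tara: 09:45-12:00.
Ines ∩ Oliver ∩ Diego ∩ Tara ∩ Ana: 09:45-10:45, 11:00-12:00.
Ines ∩ Oliver ∩ Diego ∩ Tara ∩ Ana ∩ Hiro: 09:45-10:45, 11:00-12:00.
The first common window of at least 60 minutes is 09:45-10:45, so the earliest start is 09:45.

09:45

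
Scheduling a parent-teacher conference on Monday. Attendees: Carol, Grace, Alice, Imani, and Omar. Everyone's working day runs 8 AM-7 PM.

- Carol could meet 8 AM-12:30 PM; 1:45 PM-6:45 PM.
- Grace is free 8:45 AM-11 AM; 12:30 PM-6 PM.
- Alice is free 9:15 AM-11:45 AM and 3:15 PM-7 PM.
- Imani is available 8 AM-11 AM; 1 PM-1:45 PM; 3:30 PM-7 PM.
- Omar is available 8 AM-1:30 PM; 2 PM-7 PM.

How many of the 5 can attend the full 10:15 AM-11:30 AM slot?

3

Carol, Alice, and Omar can make the full 10:15-11:30 slot — that's 3.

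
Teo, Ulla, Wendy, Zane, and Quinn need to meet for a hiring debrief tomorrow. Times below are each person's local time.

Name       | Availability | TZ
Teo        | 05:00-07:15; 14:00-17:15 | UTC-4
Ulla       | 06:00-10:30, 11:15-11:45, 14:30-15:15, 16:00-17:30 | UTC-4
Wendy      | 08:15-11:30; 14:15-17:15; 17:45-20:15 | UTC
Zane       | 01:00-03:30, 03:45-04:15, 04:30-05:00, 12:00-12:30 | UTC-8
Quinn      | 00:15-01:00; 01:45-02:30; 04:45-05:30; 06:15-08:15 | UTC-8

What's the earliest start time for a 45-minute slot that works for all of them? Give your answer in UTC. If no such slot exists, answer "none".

Teo in UTC: 09:00-11:15, 18:00-21:15 (add 4h to convert from UTC-4).
Ulla in UTC: 10:00-14:30, 15:15-15:45, 18:30-19:15, 20:00-21:30 (add 4h to convert from UTC-4).
Wendy in UTC: 08:15-11:30, 14:15-17:15, 17:45-20:15.
Zane in UTC: 09:00-11:30, 11:45-12:15, 12:30-13:00, 20:00-20:30 (add 8h to convert from UTC-8).
Quinn in UTC: 08:15-09:00, 09:45-10:30, 12:45-13:30, 14:15-16:15 (add 8h to convert from UTC-8).
Teo ∩ Ulla: 10:00-11:15, 18:30-19:15, 20:00-21:15.
Teo ∩ Ulla ∩ Wendy: 10:00-11:15, 18:30-19:15, 20:00-20:15.
Teo ∩ Ulla ∩ Wendy ∩ Zane: 10:00-11:15, 20:00-20:15.
Teo ∩ Ulla ∩ Wendy ∩ Zane ∩ Quinn: 10:00-10:30.
Those are the intersection windows.
No common window is at least 45 minutes long.

none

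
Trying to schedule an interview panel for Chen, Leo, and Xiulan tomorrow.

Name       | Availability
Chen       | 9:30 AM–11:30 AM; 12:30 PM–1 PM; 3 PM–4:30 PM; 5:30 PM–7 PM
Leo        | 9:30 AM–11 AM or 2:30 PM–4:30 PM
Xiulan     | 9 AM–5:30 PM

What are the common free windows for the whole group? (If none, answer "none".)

09:30-11:00, 15:00-16:30

Chen ∩ Leo: 09:30-11:00, 15:00-16:30.
Chen ∩ Leo ∩ Xiulan: 09:30-11:00, 15:00-16:30.
Those are the intersection windows.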